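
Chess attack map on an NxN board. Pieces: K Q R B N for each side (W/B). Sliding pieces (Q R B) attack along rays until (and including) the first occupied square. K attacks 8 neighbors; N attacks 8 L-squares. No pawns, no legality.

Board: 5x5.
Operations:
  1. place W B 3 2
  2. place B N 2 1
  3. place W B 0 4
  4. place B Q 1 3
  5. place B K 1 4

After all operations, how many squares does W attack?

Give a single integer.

Answer: 6

Derivation:
Op 1: place WB@(3,2)
Op 2: place BN@(2,1)
Op 3: place WB@(0,4)
Op 4: place BQ@(1,3)
Op 5: place BK@(1,4)
Per-piece attacks for W:
  WB@(0,4): attacks (1,3) [ray(1,-1) blocked at (1,3)]
  WB@(3,2): attacks (4,3) (4,1) (2,3) (1,4) (2,1) [ray(-1,1) blocked at (1,4); ray(-1,-1) blocked at (2,1)]
Union (6 distinct): (1,3) (1,4) (2,1) (2,3) (4,1) (4,3)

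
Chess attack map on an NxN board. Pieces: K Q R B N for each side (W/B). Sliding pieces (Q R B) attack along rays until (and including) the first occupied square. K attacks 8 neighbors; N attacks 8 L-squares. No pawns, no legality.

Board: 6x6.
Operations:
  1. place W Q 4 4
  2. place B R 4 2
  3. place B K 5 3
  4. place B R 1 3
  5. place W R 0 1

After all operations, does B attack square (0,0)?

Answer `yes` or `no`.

Op 1: place WQ@(4,4)
Op 2: place BR@(4,2)
Op 3: place BK@(5,3)
Op 4: place BR@(1,3)
Op 5: place WR@(0,1)
Per-piece attacks for B:
  BR@(1,3): attacks (1,4) (1,5) (1,2) (1,1) (1,0) (2,3) (3,3) (4,3) (5,3) (0,3) [ray(1,0) blocked at (5,3)]
  BR@(4,2): attacks (4,3) (4,4) (4,1) (4,0) (5,2) (3,2) (2,2) (1,2) (0,2) [ray(0,1) blocked at (4,4)]
  BK@(5,3): attacks (5,4) (5,2) (4,3) (4,4) (4,2)
B attacks (0,0): no

Answer: no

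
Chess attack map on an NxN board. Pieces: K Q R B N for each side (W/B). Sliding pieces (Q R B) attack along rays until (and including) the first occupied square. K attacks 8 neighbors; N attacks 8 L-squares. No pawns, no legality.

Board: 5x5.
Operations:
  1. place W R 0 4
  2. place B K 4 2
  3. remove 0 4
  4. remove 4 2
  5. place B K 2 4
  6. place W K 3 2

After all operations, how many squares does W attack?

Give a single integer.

Op 1: place WR@(0,4)
Op 2: place BK@(4,2)
Op 3: remove (0,4)
Op 4: remove (4,2)
Op 5: place BK@(2,4)
Op 6: place WK@(3,2)
Per-piece attacks for W:
  WK@(3,2): attacks (3,3) (3,1) (4,2) (2,2) (4,3) (4,1) (2,3) (2,1)
Union (8 distinct): (2,1) (2,2) (2,3) (3,1) (3,3) (4,1) (4,2) (4,3)

Answer: 8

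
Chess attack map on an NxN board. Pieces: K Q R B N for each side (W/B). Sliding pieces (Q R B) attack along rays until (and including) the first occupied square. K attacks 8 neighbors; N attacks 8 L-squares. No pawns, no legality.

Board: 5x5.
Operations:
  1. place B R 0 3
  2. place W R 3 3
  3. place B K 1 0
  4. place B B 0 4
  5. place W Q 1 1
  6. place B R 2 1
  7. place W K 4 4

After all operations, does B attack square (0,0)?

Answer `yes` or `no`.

Op 1: place BR@(0,3)
Op 2: place WR@(3,3)
Op 3: place BK@(1,0)
Op 4: place BB@(0,4)
Op 5: place WQ@(1,1)
Op 6: place BR@(2,1)
Op 7: place WK@(4,4)
Per-piece attacks for B:
  BR@(0,3): attacks (0,4) (0,2) (0,1) (0,0) (1,3) (2,3) (3,3) [ray(0,1) blocked at (0,4); ray(1,0) blocked at (3,3)]
  BB@(0,4): attacks (1,3) (2,2) (3,1) (4,0)
  BK@(1,0): attacks (1,1) (2,0) (0,0) (2,1) (0,1)
  BR@(2,1): attacks (2,2) (2,3) (2,4) (2,0) (3,1) (4,1) (1,1) [ray(-1,0) blocked at (1,1)]
B attacks (0,0): yes

Answer: yes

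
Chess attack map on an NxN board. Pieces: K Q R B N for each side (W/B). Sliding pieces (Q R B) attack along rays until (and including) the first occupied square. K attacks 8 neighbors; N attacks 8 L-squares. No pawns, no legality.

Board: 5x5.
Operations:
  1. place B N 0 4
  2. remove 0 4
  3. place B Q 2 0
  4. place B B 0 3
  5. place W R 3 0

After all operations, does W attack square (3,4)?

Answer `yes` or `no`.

Answer: yes

Derivation:
Op 1: place BN@(0,4)
Op 2: remove (0,4)
Op 3: place BQ@(2,0)
Op 4: place BB@(0,3)
Op 5: place WR@(3,0)
Per-piece attacks for W:
  WR@(3,0): attacks (3,1) (3,2) (3,3) (3,4) (4,0) (2,0) [ray(-1,0) blocked at (2,0)]
W attacks (3,4): yes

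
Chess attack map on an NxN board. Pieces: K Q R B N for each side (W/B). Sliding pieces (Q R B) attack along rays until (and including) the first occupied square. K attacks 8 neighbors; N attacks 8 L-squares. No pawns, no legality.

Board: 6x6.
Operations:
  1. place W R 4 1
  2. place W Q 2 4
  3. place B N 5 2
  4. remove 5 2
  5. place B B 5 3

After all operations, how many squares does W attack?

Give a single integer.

Answer: 23

Derivation:
Op 1: place WR@(4,1)
Op 2: place WQ@(2,4)
Op 3: place BN@(5,2)
Op 4: remove (5,2)
Op 5: place BB@(5,3)
Per-piece attacks for W:
  WQ@(2,4): attacks (2,5) (2,3) (2,2) (2,1) (2,0) (3,4) (4,4) (5,4) (1,4) (0,4) (3,5) (3,3) (4,2) (5,1) (1,5) (1,3) (0,2)
  WR@(4,1): attacks (4,2) (4,3) (4,4) (4,5) (4,0) (5,1) (3,1) (2,1) (1,1) (0,1)
Union (23 distinct): (0,1) (0,2) (0,4) (1,1) (1,3) (1,4) (1,5) (2,0) (2,1) (2,2) (2,3) (2,5) (3,1) (3,3) (3,4) (3,5) (4,0) (4,2) (4,3) (4,4) (4,5) (5,1) (5,4)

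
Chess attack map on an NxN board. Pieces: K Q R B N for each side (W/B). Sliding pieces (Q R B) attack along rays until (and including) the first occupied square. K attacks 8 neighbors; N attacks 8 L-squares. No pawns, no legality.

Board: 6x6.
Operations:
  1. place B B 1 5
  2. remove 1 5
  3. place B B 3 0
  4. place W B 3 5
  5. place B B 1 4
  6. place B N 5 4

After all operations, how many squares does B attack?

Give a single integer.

Answer: 13

Derivation:
Op 1: place BB@(1,5)
Op 2: remove (1,5)
Op 3: place BB@(3,0)
Op 4: place WB@(3,5)
Op 5: place BB@(1,4)
Op 6: place BN@(5,4)
Per-piece attacks for B:
  BB@(1,4): attacks (2,5) (2,3) (3,2) (4,1) (5,0) (0,5) (0,3)
  BB@(3,0): attacks (4,1) (5,2) (2,1) (1,2) (0,3)
  BN@(5,4): attacks (3,5) (4,2) (3,3)
Union (13 distinct): (0,3) (0,5) (1,2) (2,1) (2,3) (2,5) (3,2) (3,3) (3,5) (4,1) (4,2) (5,0) (5,2)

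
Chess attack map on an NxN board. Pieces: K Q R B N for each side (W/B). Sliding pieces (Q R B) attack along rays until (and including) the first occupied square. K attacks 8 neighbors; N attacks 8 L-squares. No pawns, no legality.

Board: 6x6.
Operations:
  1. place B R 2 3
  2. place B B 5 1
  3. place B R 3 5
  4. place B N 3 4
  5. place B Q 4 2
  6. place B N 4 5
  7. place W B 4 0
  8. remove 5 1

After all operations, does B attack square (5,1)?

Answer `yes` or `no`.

Answer: yes

Derivation:
Op 1: place BR@(2,3)
Op 2: place BB@(5,1)
Op 3: place BR@(3,5)
Op 4: place BN@(3,4)
Op 5: place BQ@(4,2)
Op 6: place BN@(4,5)
Op 7: place WB@(4,0)
Op 8: remove (5,1)
Per-piece attacks for B:
  BR@(2,3): attacks (2,4) (2,5) (2,2) (2,1) (2,0) (3,3) (4,3) (5,3) (1,3) (0,3)
  BN@(3,4): attacks (5,5) (1,5) (4,2) (5,3) (2,2) (1,3)
  BR@(3,5): attacks (3,4) (4,5) (2,5) (1,5) (0,5) [ray(0,-1) blocked at (3,4); ray(1,0) blocked at (4,5)]
  BQ@(4,2): attacks (4,3) (4,4) (4,5) (4,1) (4,0) (5,2) (3,2) (2,2) (1,2) (0,2) (5,3) (5,1) (3,3) (2,4) (1,5) (3,1) (2,0) [ray(0,1) blocked at (4,5); ray(0,-1) blocked at (4,0)]
  BN@(4,5): attacks (5,3) (3,3) (2,4)
B attacks (5,1): yes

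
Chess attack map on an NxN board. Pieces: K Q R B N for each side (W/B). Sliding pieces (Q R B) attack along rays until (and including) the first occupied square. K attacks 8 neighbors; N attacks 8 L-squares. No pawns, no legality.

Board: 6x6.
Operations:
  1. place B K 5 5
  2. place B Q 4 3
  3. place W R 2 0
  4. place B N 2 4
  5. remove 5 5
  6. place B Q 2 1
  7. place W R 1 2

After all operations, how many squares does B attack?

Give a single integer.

Op 1: place BK@(5,5)
Op 2: place BQ@(4,3)
Op 3: place WR@(2,0)
Op 4: place BN@(2,4)
Op 5: remove (5,5)
Op 6: place BQ@(2,1)
Op 7: place WR@(1,2)
Per-piece attacks for B:
  BQ@(2,1): attacks (2,2) (2,3) (2,4) (2,0) (3,1) (4,1) (5,1) (1,1) (0,1) (3,2) (4,3) (3,0) (1,2) (1,0) [ray(0,1) blocked at (2,4); ray(0,-1) blocked at (2,0); ray(1,1) blocked at (4,3); ray(-1,1) blocked at (1,2)]
  BN@(2,4): attacks (4,5) (0,5) (3,2) (4,3) (1,2) (0,3)
  BQ@(4,3): attacks (4,4) (4,5) (4,2) (4,1) (4,0) (5,3) (3,3) (2,3) (1,3) (0,3) (5,4) (5,2) (3,4) (2,5) (3,2) (2,1) [ray(-1,-1) blocked at (2,1)]
Union (28 distinct): (0,1) (0,3) (0,5) (1,0) (1,1) (1,2) (1,3) (2,0) (2,1) (2,2) (2,3) (2,4) (2,5) (3,0) (3,1) (3,2) (3,3) (3,4) (4,0) (4,1) (4,2) (4,3) (4,4) (4,5) (5,1) (5,2) (5,3) (5,4)

Answer: 28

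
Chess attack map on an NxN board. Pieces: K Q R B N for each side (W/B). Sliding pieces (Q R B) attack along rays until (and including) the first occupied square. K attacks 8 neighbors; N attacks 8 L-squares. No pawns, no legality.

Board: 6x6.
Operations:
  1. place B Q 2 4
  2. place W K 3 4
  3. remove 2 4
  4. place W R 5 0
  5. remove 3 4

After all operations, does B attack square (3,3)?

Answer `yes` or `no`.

Answer: no

Derivation:
Op 1: place BQ@(2,4)
Op 2: place WK@(3,4)
Op 3: remove (2,4)
Op 4: place WR@(5,0)
Op 5: remove (3,4)
Per-piece attacks for B:
B attacks (3,3): no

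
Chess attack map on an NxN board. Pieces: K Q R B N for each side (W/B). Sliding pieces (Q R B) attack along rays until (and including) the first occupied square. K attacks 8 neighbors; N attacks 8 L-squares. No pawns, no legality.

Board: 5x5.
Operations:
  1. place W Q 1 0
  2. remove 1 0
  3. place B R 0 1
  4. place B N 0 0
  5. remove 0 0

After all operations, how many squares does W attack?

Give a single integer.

Answer: 0

Derivation:
Op 1: place WQ@(1,0)
Op 2: remove (1,0)
Op 3: place BR@(0,1)
Op 4: place BN@(0,0)
Op 5: remove (0,0)
Per-piece attacks for W:
Union (0 distinct): (none)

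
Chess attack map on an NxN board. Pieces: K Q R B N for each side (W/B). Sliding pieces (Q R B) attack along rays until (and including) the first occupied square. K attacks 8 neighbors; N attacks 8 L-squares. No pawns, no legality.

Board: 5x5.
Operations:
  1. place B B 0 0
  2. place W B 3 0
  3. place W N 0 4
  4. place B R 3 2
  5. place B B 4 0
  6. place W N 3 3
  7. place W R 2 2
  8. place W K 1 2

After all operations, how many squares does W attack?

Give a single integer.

Op 1: place BB@(0,0)
Op 2: place WB@(3,0)
Op 3: place WN@(0,4)
Op 4: place BR@(3,2)
Op 5: place BB@(4,0)
Op 6: place WN@(3,3)
Op 7: place WR@(2,2)
Op 8: place WK@(1,2)
Per-piece attacks for W:
  WN@(0,4): attacks (1,2) (2,3)
  WK@(1,2): attacks (1,3) (1,1) (2,2) (0,2) (2,3) (2,1) (0,3) (0,1)
  WR@(2,2): attacks (2,3) (2,4) (2,1) (2,0) (3,2) (1,2) [ray(1,0) blocked at (3,2); ray(-1,0) blocked at (1,2)]
  WB@(3,0): attacks (4,1) (2,1) (1,2) [ray(-1,1) blocked at (1,2)]
  WN@(3,3): attacks (1,4) (4,1) (2,1) (1,2)
Union (14 distinct): (0,1) (0,2) (0,3) (1,1) (1,2) (1,3) (1,4) (2,0) (2,1) (2,2) (2,3) (2,4) (3,2) (4,1)

Answer: 14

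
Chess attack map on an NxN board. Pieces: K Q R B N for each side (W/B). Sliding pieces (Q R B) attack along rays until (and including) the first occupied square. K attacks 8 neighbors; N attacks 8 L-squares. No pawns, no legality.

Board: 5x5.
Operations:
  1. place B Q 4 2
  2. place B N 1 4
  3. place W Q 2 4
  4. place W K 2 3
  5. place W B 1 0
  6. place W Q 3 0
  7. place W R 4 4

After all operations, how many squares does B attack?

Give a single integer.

Op 1: place BQ@(4,2)
Op 2: place BN@(1,4)
Op 3: place WQ@(2,4)
Op 4: place WK@(2,3)
Op 5: place WB@(1,0)
Op 6: place WQ@(3,0)
Op 7: place WR@(4,4)
Per-piece attacks for B:
  BN@(1,4): attacks (2,2) (3,3) (0,2)
  BQ@(4,2): attacks (4,3) (4,4) (4,1) (4,0) (3,2) (2,2) (1,2) (0,2) (3,3) (2,4) (3,1) (2,0) [ray(0,1) blocked at (4,4); ray(-1,1) blocked at (2,4)]
Union (12 distinct): (0,2) (1,2) (2,0) (2,2) (2,4) (3,1) (3,2) (3,3) (4,0) (4,1) (4,3) (4,4)

Answer: 12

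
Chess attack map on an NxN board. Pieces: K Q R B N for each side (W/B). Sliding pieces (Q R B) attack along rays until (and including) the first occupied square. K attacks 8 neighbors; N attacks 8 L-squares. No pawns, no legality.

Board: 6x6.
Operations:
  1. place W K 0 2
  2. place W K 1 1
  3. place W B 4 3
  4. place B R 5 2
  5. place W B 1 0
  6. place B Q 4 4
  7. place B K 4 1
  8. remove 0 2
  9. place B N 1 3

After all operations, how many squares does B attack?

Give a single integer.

Answer: 27

Derivation:
Op 1: place WK@(0,2)
Op 2: place WK@(1,1)
Op 3: place WB@(4,3)
Op 4: place BR@(5,2)
Op 5: place WB@(1,0)
Op 6: place BQ@(4,4)
Op 7: place BK@(4,1)
Op 8: remove (0,2)
Op 9: place BN@(1,3)
Per-piece attacks for B:
  BN@(1,3): attacks (2,5) (3,4) (0,5) (2,1) (3,2) (0,1)
  BK@(4,1): attacks (4,2) (4,0) (5,1) (3,1) (5,2) (5,0) (3,2) (3,0)
  BQ@(4,4): attacks (4,5) (4,3) (5,4) (3,4) (2,4) (1,4) (0,4) (5,5) (5,3) (3,5) (3,3) (2,2) (1,1) [ray(0,-1) blocked at (4,3); ray(-1,-1) blocked at (1,1)]
  BR@(5,2): attacks (5,3) (5,4) (5,5) (5,1) (5,0) (4,2) (3,2) (2,2) (1,2) (0,2)
Union (27 distinct): (0,1) (0,2) (0,4) (0,5) (1,1) (1,2) (1,4) (2,1) (2,2) (2,4) (2,5) (3,0) (3,1) (3,2) (3,3) (3,4) (3,5) (4,0) (4,2) (4,3) (4,5) (5,0) (5,1) (5,2) (5,3) (5,4) (5,5)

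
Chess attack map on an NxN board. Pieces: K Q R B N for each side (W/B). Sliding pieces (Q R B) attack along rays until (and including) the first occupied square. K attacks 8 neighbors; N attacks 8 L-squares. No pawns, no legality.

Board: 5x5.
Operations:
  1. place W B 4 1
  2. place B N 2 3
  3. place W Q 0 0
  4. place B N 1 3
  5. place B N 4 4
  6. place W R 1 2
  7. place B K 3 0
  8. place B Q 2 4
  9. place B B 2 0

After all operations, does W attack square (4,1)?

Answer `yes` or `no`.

Op 1: place WB@(4,1)
Op 2: place BN@(2,3)
Op 3: place WQ@(0,0)
Op 4: place BN@(1,3)
Op 5: place BN@(4,4)
Op 6: place WR@(1,2)
Op 7: place BK@(3,0)
Op 8: place BQ@(2,4)
Op 9: place BB@(2,0)
Per-piece attacks for W:
  WQ@(0,0): attacks (0,1) (0,2) (0,3) (0,4) (1,0) (2,0) (1,1) (2,2) (3,3) (4,4) [ray(1,0) blocked at (2,0); ray(1,1) blocked at (4,4)]
  WR@(1,2): attacks (1,3) (1,1) (1,0) (2,2) (3,2) (4,2) (0,2) [ray(0,1) blocked at (1,3)]
  WB@(4,1): attacks (3,2) (2,3) (3,0) [ray(-1,1) blocked at (2,3); ray(-1,-1) blocked at (3,0)]
W attacks (4,1): no

Answer: no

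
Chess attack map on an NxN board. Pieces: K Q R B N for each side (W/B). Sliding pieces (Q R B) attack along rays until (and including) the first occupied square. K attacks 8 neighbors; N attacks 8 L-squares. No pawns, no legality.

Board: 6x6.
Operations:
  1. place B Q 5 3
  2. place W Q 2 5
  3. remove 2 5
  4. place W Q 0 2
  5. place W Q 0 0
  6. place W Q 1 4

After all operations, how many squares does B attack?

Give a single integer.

Op 1: place BQ@(5,3)
Op 2: place WQ@(2,5)
Op 3: remove (2,5)
Op 4: place WQ@(0,2)
Op 5: place WQ@(0,0)
Op 6: place WQ@(1,4)
Per-piece attacks for B:
  BQ@(5,3): attacks (5,4) (5,5) (5,2) (5,1) (5,0) (4,3) (3,3) (2,3) (1,3) (0,3) (4,4) (3,5) (4,2) (3,1) (2,0)
Union (15 distinct): (0,3) (1,3) (2,0) (2,3) (3,1) (3,3) (3,5) (4,2) (4,3) (4,4) (5,0) (5,1) (5,2) (5,4) (5,5)

Answer: 15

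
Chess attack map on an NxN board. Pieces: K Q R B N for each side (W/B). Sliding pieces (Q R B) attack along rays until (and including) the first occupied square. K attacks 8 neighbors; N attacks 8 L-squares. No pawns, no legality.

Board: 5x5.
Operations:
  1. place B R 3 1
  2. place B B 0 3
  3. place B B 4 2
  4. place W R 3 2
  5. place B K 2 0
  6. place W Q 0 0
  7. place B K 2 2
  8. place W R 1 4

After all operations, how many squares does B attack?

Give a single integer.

Answer: 14

Derivation:
Op 1: place BR@(3,1)
Op 2: place BB@(0,3)
Op 3: place BB@(4,2)
Op 4: place WR@(3,2)
Op 5: place BK@(2,0)
Op 6: place WQ@(0,0)
Op 7: place BK@(2,2)
Op 8: place WR@(1,4)
Per-piece attacks for B:
  BB@(0,3): attacks (1,4) (1,2) (2,1) (3,0) [ray(1,1) blocked at (1,4)]
  BK@(2,0): attacks (2,1) (3,0) (1,0) (3,1) (1,1)
  BK@(2,2): attacks (2,3) (2,1) (3,2) (1,2) (3,3) (3,1) (1,3) (1,1)
  BR@(3,1): attacks (3,2) (3,0) (4,1) (2,1) (1,1) (0,1) [ray(0,1) blocked at (3,2)]
  BB@(4,2): attacks (3,3) (2,4) (3,1) [ray(-1,-1) blocked at (3,1)]
Union (14 distinct): (0,1) (1,0) (1,1) (1,2) (1,3) (1,4) (2,1) (2,3) (2,4) (3,0) (3,1) (3,2) (3,3) (4,1)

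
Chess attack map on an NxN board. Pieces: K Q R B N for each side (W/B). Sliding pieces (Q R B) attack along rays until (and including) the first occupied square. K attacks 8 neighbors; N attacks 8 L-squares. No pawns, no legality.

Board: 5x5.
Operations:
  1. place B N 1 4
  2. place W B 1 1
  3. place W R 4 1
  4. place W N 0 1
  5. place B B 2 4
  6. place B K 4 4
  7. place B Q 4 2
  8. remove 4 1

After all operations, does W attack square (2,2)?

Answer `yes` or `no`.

Answer: yes

Derivation:
Op 1: place BN@(1,4)
Op 2: place WB@(1,1)
Op 3: place WR@(4,1)
Op 4: place WN@(0,1)
Op 5: place BB@(2,4)
Op 6: place BK@(4,4)
Op 7: place BQ@(4,2)
Op 8: remove (4,1)
Per-piece attacks for W:
  WN@(0,1): attacks (1,3) (2,2) (2,0)
  WB@(1,1): attacks (2,2) (3,3) (4,4) (2,0) (0,2) (0,0) [ray(1,1) blocked at (4,4)]
W attacks (2,2): yes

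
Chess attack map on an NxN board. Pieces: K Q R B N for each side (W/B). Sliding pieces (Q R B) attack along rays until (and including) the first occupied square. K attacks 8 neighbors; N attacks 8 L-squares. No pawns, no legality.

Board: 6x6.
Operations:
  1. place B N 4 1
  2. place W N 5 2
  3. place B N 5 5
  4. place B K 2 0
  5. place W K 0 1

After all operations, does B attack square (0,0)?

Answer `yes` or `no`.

Op 1: place BN@(4,1)
Op 2: place WN@(5,2)
Op 3: place BN@(5,5)
Op 4: place BK@(2,0)
Op 5: place WK@(0,1)
Per-piece attacks for B:
  BK@(2,0): attacks (2,1) (3,0) (1,0) (3,1) (1,1)
  BN@(4,1): attacks (5,3) (3,3) (2,2) (2,0)
  BN@(5,5): attacks (4,3) (3,4)
B attacks (0,0): no

Answer: no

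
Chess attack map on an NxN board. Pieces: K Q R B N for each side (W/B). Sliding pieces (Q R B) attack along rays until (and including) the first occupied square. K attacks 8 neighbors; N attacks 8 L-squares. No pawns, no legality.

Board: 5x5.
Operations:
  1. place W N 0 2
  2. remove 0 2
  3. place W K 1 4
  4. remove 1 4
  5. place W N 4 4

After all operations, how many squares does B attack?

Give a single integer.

Answer: 0

Derivation:
Op 1: place WN@(0,2)
Op 2: remove (0,2)
Op 3: place WK@(1,4)
Op 4: remove (1,4)
Op 5: place WN@(4,4)
Per-piece attacks for B:
Union (0 distinct): (none)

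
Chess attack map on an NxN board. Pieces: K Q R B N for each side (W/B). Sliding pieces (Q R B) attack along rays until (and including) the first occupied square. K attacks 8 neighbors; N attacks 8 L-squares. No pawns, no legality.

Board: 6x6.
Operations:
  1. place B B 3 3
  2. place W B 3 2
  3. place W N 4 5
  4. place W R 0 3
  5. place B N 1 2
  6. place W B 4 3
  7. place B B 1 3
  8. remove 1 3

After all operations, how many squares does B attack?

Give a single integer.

Answer: 13

Derivation:
Op 1: place BB@(3,3)
Op 2: place WB@(3,2)
Op 3: place WN@(4,5)
Op 4: place WR@(0,3)
Op 5: place BN@(1,2)
Op 6: place WB@(4,3)
Op 7: place BB@(1,3)
Op 8: remove (1,3)
Per-piece attacks for B:
  BN@(1,2): attacks (2,4) (3,3) (0,4) (2,0) (3,1) (0,0)
  BB@(3,3): attacks (4,4) (5,5) (4,2) (5,1) (2,4) (1,5) (2,2) (1,1) (0,0)
Union (13 distinct): (0,0) (0,4) (1,1) (1,5) (2,0) (2,2) (2,4) (3,1) (3,3) (4,2) (4,4) (5,1) (5,5)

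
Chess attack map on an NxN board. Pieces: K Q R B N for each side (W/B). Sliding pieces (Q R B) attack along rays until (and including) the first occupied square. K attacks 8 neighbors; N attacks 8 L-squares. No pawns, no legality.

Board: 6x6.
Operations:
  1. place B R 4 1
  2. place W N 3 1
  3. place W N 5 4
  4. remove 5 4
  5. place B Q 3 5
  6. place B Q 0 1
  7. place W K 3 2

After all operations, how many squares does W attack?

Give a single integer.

Op 1: place BR@(4,1)
Op 2: place WN@(3,1)
Op 3: place WN@(5,4)
Op 4: remove (5,4)
Op 5: place BQ@(3,5)
Op 6: place BQ@(0,1)
Op 7: place WK@(3,2)
Per-piece attacks for W:
  WN@(3,1): attacks (4,3) (5,2) (2,3) (1,2) (5,0) (1,0)
  WK@(3,2): attacks (3,3) (3,1) (4,2) (2,2) (4,3) (4,1) (2,3) (2,1)
Union (12 distinct): (1,0) (1,2) (2,1) (2,2) (2,3) (3,1) (3,3) (4,1) (4,2) (4,3) (5,0) (5,2)

Answer: 12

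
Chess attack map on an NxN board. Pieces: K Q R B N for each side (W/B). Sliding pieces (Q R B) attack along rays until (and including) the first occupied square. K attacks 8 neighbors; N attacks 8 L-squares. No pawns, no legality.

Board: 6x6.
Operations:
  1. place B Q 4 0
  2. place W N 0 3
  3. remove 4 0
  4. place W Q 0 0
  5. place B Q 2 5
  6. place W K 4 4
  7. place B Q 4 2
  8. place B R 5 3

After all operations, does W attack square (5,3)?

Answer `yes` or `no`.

Answer: yes

Derivation:
Op 1: place BQ@(4,0)
Op 2: place WN@(0,3)
Op 3: remove (4,0)
Op 4: place WQ@(0,0)
Op 5: place BQ@(2,5)
Op 6: place WK@(4,4)
Op 7: place BQ@(4,2)
Op 8: place BR@(5,3)
Per-piece attacks for W:
  WQ@(0,0): attacks (0,1) (0,2) (0,3) (1,0) (2,0) (3,0) (4,0) (5,0) (1,1) (2,2) (3,3) (4,4) [ray(0,1) blocked at (0,3); ray(1,1) blocked at (4,4)]
  WN@(0,3): attacks (1,5) (2,4) (1,1) (2,2)
  WK@(4,4): attacks (4,5) (4,3) (5,4) (3,4) (5,5) (5,3) (3,5) (3,3)
W attacks (5,3): yes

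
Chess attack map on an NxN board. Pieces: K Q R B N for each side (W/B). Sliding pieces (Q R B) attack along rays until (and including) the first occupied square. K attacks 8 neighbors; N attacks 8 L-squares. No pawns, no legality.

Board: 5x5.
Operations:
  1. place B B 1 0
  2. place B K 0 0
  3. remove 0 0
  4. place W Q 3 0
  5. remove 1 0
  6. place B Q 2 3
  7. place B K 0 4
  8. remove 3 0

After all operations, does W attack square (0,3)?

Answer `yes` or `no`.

Answer: no

Derivation:
Op 1: place BB@(1,0)
Op 2: place BK@(0,0)
Op 3: remove (0,0)
Op 4: place WQ@(3,0)
Op 5: remove (1,0)
Op 6: place BQ@(2,3)
Op 7: place BK@(0,4)
Op 8: remove (3,0)
Per-piece attacks for W:
W attacks (0,3): no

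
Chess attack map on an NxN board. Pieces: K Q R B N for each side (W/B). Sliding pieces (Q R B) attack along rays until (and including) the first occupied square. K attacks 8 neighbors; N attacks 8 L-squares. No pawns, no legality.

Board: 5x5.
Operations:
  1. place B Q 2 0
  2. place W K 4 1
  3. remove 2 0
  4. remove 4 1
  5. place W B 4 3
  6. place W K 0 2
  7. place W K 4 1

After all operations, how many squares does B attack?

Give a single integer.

Answer: 0

Derivation:
Op 1: place BQ@(2,0)
Op 2: place WK@(4,1)
Op 3: remove (2,0)
Op 4: remove (4,1)
Op 5: place WB@(4,3)
Op 6: place WK@(0,2)
Op 7: place WK@(4,1)
Per-piece attacks for B:
Union (0 distinct): (none)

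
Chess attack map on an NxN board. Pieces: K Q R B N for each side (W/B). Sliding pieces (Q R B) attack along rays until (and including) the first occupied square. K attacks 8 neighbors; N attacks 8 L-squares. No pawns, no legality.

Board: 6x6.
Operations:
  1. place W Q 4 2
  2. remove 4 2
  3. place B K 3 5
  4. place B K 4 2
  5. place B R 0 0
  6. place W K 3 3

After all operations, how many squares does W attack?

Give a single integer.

Answer: 8

Derivation:
Op 1: place WQ@(4,2)
Op 2: remove (4,2)
Op 3: place BK@(3,5)
Op 4: place BK@(4,2)
Op 5: place BR@(0,0)
Op 6: place WK@(3,3)
Per-piece attacks for W:
  WK@(3,3): attacks (3,4) (3,2) (4,3) (2,3) (4,4) (4,2) (2,4) (2,2)
Union (8 distinct): (2,2) (2,3) (2,4) (3,2) (3,4) (4,2) (4,3) (4,4)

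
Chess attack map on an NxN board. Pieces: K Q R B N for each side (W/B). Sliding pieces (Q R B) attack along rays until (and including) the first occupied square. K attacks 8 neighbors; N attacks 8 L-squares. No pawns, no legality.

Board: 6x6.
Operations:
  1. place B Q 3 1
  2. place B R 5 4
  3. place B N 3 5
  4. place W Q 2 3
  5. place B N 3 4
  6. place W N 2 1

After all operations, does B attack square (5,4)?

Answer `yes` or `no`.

Answer: yes

Derivation:
Op 1: place BQ@(3,1)
Op 2: place BR@(5,4)
Op 3: place BN@(3,5)
Op 4: place WQ@(2,3)
Op 5: place BN@(3,4)
Op 6: place WN@(2,1)
Per-piece attacks for B:
  BQ@(3,1): attacks (3,2) (3,3) (3,4) (3,0) (4,1) (5,1) (2,1) (4,2) (5,3) (4,0) (2,2) (1,3) (0,4) (2,0) [ray(0,1) blocked at (3,4); ray(-1,0) blocked at (2,1)]
  BN@(3,4): attacks (5,5) (1,5) (4,2) (5,3) (2,2) (1,3)
  BN@(3,5): attacks (4,3) (5,4) (2,3) (1,4)
  BR@(5,4): attacks (5,5) (5,3) (5,2) (5,1) (5,0) (4,4) (3,4) [ray(-1,0) blocked at (3,4)]
B attacks (5,4): yes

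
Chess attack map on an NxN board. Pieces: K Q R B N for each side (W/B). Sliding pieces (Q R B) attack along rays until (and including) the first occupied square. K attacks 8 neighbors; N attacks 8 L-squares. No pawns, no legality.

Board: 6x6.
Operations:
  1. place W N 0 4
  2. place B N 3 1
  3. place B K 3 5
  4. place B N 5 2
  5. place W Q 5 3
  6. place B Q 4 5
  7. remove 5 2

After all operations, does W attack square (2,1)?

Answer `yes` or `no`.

Answer: no

Derivation:
Op 1: place WN@(0,4)
Op 2: place BN@(3,1)
Op 3: place BK@(3,5)
Op 4: place BN@(5,2)
Op 5: place WQ@(5,3)
Op 6: place BQ@(4,5)
Op 7: remove (5,2)
Per-piece attacks for W:
  WN@(0,4): attacks (2,5) (1,2) (2,3)
  WQ@(5,3): attacks (5,4) (5,5) (5,2) (5,1) (5,0) (4,3) (3,3) (2,3) (1,3) (0,3) (4,4) (3,5) (4,2) (3,1) [ray(-1,1) blocked at (3,5); ray(-1,-1) blocked at (3,1)]
W attacks (2,1): no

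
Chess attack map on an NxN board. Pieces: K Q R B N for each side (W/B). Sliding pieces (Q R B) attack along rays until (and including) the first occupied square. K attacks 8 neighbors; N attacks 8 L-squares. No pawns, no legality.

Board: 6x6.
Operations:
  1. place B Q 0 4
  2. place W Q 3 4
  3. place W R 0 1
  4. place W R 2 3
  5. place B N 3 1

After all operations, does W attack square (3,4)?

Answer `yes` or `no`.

Answer: no

Derivation:
Op 1: place BQ@(0,4)
Op 2: place WQ@(3,4)
Op 3: place WR@(0,1)
Op 4: place WR@(2,3)
Op 5: place BN@(3,1)
Per-piece attacks for W:
  WR@(0,1): attacks (0,2) (0,3) (0,4) (0,0) (1,1) (2,1) (3,1) [ray(0,1) blocked at (0,4); ray(1,0) blocked at (3,1)]
  WR@(2,3): attacks (2,4) (2,5) (2,2) (2,1) (2,0) (3,3) (4,3) (5,3) (1,3) (0,3)
  WQ@(3,4): attacks (3,5) (3,3) (3,2) (3,1) (4,4) (5,4) (2,4) (1,4) (0,4) (4,5) (4,3) (5,2) (2,5) (2,3) [ray(0,-1) blocked at (3,1); ray(-1,0) blocked at (0,4); ray(-1,-1) blocked at (2,3)]
W attacks (3,4): no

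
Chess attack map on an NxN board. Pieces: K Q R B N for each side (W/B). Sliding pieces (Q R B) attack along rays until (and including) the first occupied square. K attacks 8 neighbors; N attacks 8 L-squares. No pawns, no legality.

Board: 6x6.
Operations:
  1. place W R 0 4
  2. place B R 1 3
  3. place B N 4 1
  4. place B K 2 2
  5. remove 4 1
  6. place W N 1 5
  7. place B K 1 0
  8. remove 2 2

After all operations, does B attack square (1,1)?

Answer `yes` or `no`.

Answer: yes

Derivation:
Op 1: place WR@(0,4)
Op 2: place BR@(1,3)
Op 3: place BN@(4,1)
Op 4: place BK@(2,2)
Op 5: remove (4,1)
Op 6: place WN@(1,5)
Op 7: place BK@(1,0)
Op 8: remove (2,2)
Per-piece attacks for B:
  BK@(1,0): attacks (1,1) (2,0) (0,0) (2,1) (0,1)
  BR@(1,3): attacks (1,4) (1,5) (1,2) (1,1) (1,0) (2,3) (3,3) (4,3) (5,3) (0,3) [ray(0,1) blocked at (1,5); ray(0,-1) blocked at (1,0)]
B attacks (1,1): yes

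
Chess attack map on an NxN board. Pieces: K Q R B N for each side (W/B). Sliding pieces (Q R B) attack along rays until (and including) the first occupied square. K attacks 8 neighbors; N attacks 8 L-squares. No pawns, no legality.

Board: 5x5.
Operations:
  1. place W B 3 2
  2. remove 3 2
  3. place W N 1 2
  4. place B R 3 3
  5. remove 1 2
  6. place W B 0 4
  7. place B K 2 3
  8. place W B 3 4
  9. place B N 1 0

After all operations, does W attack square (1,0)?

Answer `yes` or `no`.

Op 1: place WB@(3,2)
Op 2: remove (3,2)
Op 3: place WN@(1,2)
Op 4: place BR@(3,3)
Op 5: remove (1,2)
Op 6: place WB@(0,4)
Op 7: place BK@(2,3)
Op 8: place WB@(3,4)
Op 9: place BN@(1,0)
Per-piece attacks for W:
  WB@(0,4): attacks (1,3) (2,2) (3,1) (4,0)
  WB@(3,4): attacks (4,3) (2,3) [ray(-1,-1) blocked at (2,3)]
W attacks (1,0): no

Answer: no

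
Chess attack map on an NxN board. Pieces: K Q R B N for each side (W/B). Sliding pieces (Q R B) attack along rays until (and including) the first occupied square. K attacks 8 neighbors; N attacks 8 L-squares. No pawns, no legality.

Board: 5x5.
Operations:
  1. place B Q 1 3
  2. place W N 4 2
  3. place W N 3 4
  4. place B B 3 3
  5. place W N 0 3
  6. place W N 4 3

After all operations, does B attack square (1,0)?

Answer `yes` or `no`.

Answer: yes

Derivation:
Op 1: place BQ@(1,3)
Op 2: place WN@(4,2)
Op 3: place WN@(3,4)
Op 4: place BB@(3,3)
Op 5: place WN@(0,3)
Op 6: place WN@(4,3)
Per-piece attacks for B:
  BQ@(1,3): attacks (1,4) (1,2) (1,1) (1,0) (2,3) (3,3) (0,3) (2,4) (2,2) (3,1) (4,0) (0,4) (0,2) [ray(1,0) blocked at (3,3); ray(-1,0) blocked at (0,3)]
  BB@(3,3): attacks (4,4) (4,2) (2,4) (2,2) (1,1) (0,0) [ray(1,-1) blocked at (4,2)]
B attacks (1,0): yes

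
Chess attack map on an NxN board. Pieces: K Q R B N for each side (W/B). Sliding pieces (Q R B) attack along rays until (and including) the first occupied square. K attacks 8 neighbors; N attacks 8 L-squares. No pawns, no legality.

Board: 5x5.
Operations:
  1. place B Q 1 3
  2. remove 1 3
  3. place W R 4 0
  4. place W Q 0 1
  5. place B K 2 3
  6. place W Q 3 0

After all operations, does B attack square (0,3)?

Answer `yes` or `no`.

Answer: no

Derivation:
Op 1: place BQ@(1,3)
Op 2: remove (1,3)
Op 3: place WR@(4,0)
Op 4: place WQ@(0,1)
Op 5: place BK@(2,3)
Op 6: place WQ@(3,0)
Per-piece attacks for B:
  BK@(2,3): attacks (2,4) (2,2) (3,3) (1,3) (3,4) (3,2) (1,4) (1,2)
B attacks (0,3): no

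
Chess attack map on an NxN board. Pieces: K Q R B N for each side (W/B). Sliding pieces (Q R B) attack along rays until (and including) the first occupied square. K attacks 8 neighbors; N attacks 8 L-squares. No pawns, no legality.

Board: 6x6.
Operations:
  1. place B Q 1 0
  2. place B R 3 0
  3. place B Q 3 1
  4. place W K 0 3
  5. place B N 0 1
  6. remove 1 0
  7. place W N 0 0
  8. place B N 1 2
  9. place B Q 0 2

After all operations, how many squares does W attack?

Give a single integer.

Answer: 6

Derivation:
Op 1: place BQ@(1,0)
Op 2: place BR@(3,0)
Op 3: place BQ@(3,1)
Op 4: place WK@(0,3)
Op 5: place BN@(0,1)
Op 6: remove (1,0)
Op 7: place WN@(0,0)
Op 8: place BN@(1,2)
Op 9: place BQ@(0,2)
Per-piece attacks for W:
  WN@(0,0): attacks (1,2) (2,1)
  WK@(0,3): attacks (0,4) (0,2) (1,3) (1,4) (1,2)
Union (6 distinct): (0,2) (0,4) (1,2) (1,3) (1,4) (2,1)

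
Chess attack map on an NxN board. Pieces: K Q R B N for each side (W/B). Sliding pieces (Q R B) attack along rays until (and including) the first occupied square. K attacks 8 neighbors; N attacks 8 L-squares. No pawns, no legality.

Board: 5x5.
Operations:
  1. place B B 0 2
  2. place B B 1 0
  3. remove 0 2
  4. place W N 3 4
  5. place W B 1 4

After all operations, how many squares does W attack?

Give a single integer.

Answer: 7

Derivation:
Op 1: place BB@(0,2)
Op 2: place BB@(1,0)
Op 3: remove (0,2)
Op 4: place WN@(3,4)
Op 5: place WB@(1,4)
Per-piece attacks for W:
  WB@(1,4): attacks (2,3) (3,2) (4,1) (0,3)
  WN@(3,4): attacks (4,2) (2,2) (1,3)
Union (7 distinct): (0,3) (1,3) (2,2) (2,3) (3,2) (4,1) (4,2)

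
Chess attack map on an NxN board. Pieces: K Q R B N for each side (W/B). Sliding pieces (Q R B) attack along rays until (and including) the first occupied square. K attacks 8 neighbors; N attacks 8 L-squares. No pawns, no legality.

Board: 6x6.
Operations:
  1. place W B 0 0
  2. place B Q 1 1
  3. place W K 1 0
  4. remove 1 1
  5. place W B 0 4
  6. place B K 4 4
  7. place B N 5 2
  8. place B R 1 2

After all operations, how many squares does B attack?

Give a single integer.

Answer: 21

Derivation:
Op 1: place WB@(0,0)
Op 2: place BQ@(1,1)
Op 3: place WK@(1,0)
Op 4: remove (1,1)
Op 5: place WB@(0,4)
Op 6: place BK@(4,4)
Op 7: place BN@(5,2)
Op 8: place BR@(1,2)
Per-piece attacks for B:
  BR@(1,2): attacks (1,3) (1,4) (1,5) (1,1) (1,0) (2,2) (3,2) (4,2) (5,2) (0,2) [ray(0,-1) blocked at (1,0); ray(1,0) blocked at (5,2)]
  BK@(4,4): attacks (4,5) (4,3) (5,4) (3,4) (5,5) (5,3) (3,5) (3,3)
  BN@(5,2): attacks (4,4) (3,3) (4,0) (3,1)
Union (21 distinct): (0,2) (1,0) (1,1) (1,3) (1,4) (1,5) (2,2) (3,1) (3,2) (3,3) (3,4) (3,5) (4,0) (4,2) (4,3) (4,4) (4,5) (5,2) (5,3) (5,4) (5,5)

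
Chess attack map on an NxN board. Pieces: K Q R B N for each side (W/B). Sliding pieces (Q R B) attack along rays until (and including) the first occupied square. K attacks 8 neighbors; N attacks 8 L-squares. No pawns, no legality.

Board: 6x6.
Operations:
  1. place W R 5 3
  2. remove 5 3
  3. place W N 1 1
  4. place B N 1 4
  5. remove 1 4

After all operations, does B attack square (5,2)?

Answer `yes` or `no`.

Op 1: place WR@(5,3)
Op 2: remove (5,3)
Op 3: place WN@(1,1)
Op 4: place BN@(1,4)
Op 5: remove (1,4)
Per-piece attacks for B:
B attacks (5,2): no

Answer: no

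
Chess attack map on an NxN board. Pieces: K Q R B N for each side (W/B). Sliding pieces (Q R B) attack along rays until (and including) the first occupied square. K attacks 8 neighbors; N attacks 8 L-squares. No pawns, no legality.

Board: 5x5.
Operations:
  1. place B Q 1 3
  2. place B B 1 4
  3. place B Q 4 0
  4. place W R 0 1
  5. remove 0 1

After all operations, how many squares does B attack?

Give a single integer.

Op 1: place BQ@(1,3)
Op 2: place BB@(1,4)
Op 3: place BQ@(4,0)
Op 4: place WR@(0,1)
Op 5: remove (0,1)
Per-piece attacks for B:
  BQ@(1,3): attacks (1,4) (1,2) (1,1) (1,0) (2,3) (3,3) (4,3) (0,3) (2,4) (2,2) (3,1) (4,0) (0,4) (0,2) [ray(0,1) blocked at (1,4); ray(1,-1) blocked at (4,0)]
  BB@(1,4): attacks (2,3) (3,2) (4,1) (0,3)
  BQ@(4,0): attacks (4,1) (4,2) (4,3) (4,4) (3,0) (2,0) (1,0) (0,0) (3,1) (2,2) (1,3) [ray(-1,1) blocked at (1,3)]
Union (22 distinct): (0,0) (0,2) (0,3) (0,4) (1,0) (1,1) (1,2) (1,3) (1,4) (2,0) (2,2) (2,3) (2,4) (3,0) (3,1) (3,2) (3,3) (4,0) (4,1) (4,2) (4,3) (4,4)

Answer: 22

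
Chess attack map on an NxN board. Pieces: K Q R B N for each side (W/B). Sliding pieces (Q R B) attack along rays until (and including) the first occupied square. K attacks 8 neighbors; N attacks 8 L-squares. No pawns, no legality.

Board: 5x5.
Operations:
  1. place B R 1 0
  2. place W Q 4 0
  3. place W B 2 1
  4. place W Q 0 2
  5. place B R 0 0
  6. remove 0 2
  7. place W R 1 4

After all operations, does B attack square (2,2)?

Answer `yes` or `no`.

Op 1: place BR@(1,0)
Op 2: place WQ@(4,0)
Op 3: place WB@(2,1)
Op 4: place WQ@(0,2)
Op 5: place BR@(0,0)
Op 6: remove (0,2)
Op 7: place WR@(1,4)
Per-piece attacks for B:
  BR@(0,0): attacks (0,1) (0,2) (0,3) (0,4) (1,0) [ray(1,0) blocked at (1,0)]
  BR@(1,0): attacks (1,1) (1,2) (1,3) (1,4) (2,0) (3,0) (4,0) (0,0) [ray(0,1) blocked at (1,4); ray(1,0) blocked at (4,0); ray(-1,0) blocked at (0,0)]
B attacks (2,2): no

Answer: no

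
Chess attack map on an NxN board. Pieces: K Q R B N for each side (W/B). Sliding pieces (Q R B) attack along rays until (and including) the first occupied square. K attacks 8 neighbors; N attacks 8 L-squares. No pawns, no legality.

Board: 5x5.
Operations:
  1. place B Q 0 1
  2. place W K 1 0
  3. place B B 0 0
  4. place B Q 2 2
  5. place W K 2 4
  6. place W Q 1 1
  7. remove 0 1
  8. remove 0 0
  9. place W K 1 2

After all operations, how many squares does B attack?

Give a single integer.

Answer: 14

Derivation:
Op 1: place BQ@(0,1)
Op 2: place WK@(1,0)
Op 3: place BB@(0,0)
Op 4: place BQ@(2,2)
Op 5: place WK@(2,4)
Op 6: place WQ@(1,1)
Op 7: remove (0,1)
Op 8: remove (0,0)
Op 9: place WK@(1,2)
Per-piece attacks for B:
  BQ@(2,2): attacks (2,3) (2,4) (2,1) (2,0) (3,2) (4,2) (1,2) (3,3) (4,4) (3,1) (4,0) (1,3) (0,4) (1,1) [ray(0,1) blocked at (2,4); ray(-1,0) blocked at (1,2); ray(-1,-1) blocked at (1,1)]
Union (14 distinct): (0,4) (1,1) (1,2) (1,3) (2,0) (2,1) (2,3) (2,4) (3,1) (3,2) (3,3) (4,0) (4,2) (4,4)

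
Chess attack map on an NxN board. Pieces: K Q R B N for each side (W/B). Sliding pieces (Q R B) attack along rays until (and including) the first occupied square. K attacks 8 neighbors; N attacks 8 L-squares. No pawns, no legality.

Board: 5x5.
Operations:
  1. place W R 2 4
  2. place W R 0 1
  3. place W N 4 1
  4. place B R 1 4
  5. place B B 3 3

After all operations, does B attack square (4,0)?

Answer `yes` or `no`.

Op 1: place WR@(2,4)
Op 2: place WR@(0,1)
Op 3: place WN@(4,1)
Op 4: place BR@(1,4)
Op 5: place BB@(3,3)
Per-piece attacks for B:
  BR@(1,4): attacks (1,3) (1,2) (1,1) (1,0) (2,4) (0,4) [ray(1,0) blocked at (2,4)]
  BB@(3,3): attacks (4,4) (4,2) (2,4) (2,2) (1,1) (0,0) [ray(-1,1) blocked at (2,4)]
B attacks (4,0): no

Answer: no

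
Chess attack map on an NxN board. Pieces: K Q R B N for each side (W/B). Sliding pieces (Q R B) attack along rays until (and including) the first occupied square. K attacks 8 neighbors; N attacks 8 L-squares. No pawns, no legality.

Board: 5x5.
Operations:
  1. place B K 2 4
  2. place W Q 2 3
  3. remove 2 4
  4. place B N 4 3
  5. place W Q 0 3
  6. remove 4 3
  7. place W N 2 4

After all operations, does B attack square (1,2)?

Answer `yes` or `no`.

Answer: no

Derivation:
Op 1: place BK@(2,4)
Op 2: place WQ@(2,3)
Op 3: remove (2,4)
Op 4: place BN@(4,3)
Op 5: place WQ@(0,3)
Op 6: remove (4,3)
Op 7: place WN@(2,4)
Per-piece attacks for B:
B attacks (1,2): no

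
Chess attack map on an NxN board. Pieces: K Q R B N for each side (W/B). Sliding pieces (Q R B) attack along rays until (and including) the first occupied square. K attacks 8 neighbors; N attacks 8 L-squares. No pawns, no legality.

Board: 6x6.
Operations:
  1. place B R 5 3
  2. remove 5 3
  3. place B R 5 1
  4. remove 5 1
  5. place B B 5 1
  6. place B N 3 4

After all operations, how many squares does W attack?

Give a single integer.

Answer: 0

Derivation:
Op 1: place BR@(5,3)
Op 2: remove (5,3)
Op 3: place BR@(5,1)
Op 4: remove (5,1)
Op 5: place BB@(5,1)
Op 6: place BN@(3,4)
Per-piece attacks for W:
Union (0 distinct): (none)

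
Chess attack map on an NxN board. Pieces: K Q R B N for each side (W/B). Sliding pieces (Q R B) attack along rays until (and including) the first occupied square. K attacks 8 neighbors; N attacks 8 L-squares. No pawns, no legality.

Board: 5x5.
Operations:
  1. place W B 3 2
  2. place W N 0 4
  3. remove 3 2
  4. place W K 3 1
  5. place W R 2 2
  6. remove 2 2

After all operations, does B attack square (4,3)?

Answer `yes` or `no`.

Op 1: place WB@(3,2)
Op 2: place WN@(0,4)
Op 3: remove (3,2)
Op 4: place WK@(3,1)
Op 5: place WR@(2,2)
Op 6: remove (2,2)
Per-piece attacks for B:
B attacks (4,3): no

Answer: no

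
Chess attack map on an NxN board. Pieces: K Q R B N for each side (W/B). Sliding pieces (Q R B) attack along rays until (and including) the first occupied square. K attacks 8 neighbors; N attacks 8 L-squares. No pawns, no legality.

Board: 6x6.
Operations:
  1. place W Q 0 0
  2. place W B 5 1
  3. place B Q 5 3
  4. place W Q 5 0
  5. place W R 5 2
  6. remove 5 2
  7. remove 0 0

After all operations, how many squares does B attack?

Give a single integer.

Answer: 14

Derivation:
Op 1: place WQ@(0,0)
Op 2: place WB@(5,1)
Op 3: place BQ@(5,3)
Op 4: place WQ@(5,0)
Op 5: place WR@(5,2)
Op 6: remove (5,2)
Op 7: remove (0,0)
Per-piece attacks for B:
  BQ@(5,3): attacks (5,4) (5,5) (5,2) (5,1) (4,3) (3,3) (2,3) (1,3) (0,3) (4,4) (3,5) (4,2) (3,1) (2,0) [ray(0,-1) blocked at (5,1)]
Union (14 distinct): (0,3) (1,3) (2,0) (2,3) (3,1) (3,3) (3,5) (4,2) (4,3) (4,4) (5,1) (5,2) (5,4) (5,5)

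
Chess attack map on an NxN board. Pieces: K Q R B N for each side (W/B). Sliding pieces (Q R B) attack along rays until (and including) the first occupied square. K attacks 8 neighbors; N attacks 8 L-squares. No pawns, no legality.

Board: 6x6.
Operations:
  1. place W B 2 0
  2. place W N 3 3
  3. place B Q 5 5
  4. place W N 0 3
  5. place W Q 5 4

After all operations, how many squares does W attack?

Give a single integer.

Op 1: place WB@(2,0)
Op 2: place WN@(3,3)
Op 3: place BQ@(5,5)
Op 4: place WN@(0,3)
Op 5: place WQ@(5,4)
Per-piece attacks for W:
  WN@(0,3): attacks (1,5) (2,4) (1,1) (2,2)
  WB@(2,0): attacks (3,1) (4,2) (5,3) (1,1) (0,2)
  WN@(3,3): attacks (4,5) (5,4) (2,5) (1,4) (4,1) (5,2) (2,1) (1,2)
  WQ@(5,4): attacks (5,5) (5,3) (5,2) (5,1) (5,0) (4,4) (3,4) (2,4) (1,4) (0,4) (4,5) (4,3) (3,2) (2,1) (1,0) [ray(0,1) blocked at (5,5)]
Union (25 distinct): (0,2) (0,4) (1,0) (1,1) (1,2) (1,4) (1,5) (2,1) (2,2) (2,4) (2,5) (3,1) (3,2) (3,4) (4,1) (4,2) (4,3) (4,4) (4,5) (5,0) (5,1) (5,2) (5,3) (5,4) (5,5)

Answer: 25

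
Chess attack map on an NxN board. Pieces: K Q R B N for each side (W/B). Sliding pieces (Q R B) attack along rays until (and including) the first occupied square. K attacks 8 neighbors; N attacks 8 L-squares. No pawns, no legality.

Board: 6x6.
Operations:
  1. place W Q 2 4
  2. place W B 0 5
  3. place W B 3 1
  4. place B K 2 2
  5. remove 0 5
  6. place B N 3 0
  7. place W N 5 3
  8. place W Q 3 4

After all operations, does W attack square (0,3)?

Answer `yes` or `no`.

Answer: no

Derivation:
Op 1: place WQ@(2,4)
Op 2: place WB@(0,5)
Op 3: place WB@(3,1)
Op 4: place BK@(2,2)
Op 5: remove (0,5)
Op 6: place BN@(3,0)
Op 7: place WN@(5,3)
Op 8: place WQ@(3,4)
Per-piece attacks for W:
  WQ@(2,4): attacks (2,5) (2,3) (2,2) (3,4) (1,4) (0,4) (3,5) (3,3) (4,2) (5,1) (1,5) (1,3) (0,2) [ray(0,-1) blocked at (2,2); ray(1,0) blocked at (3,4)]
  WB@(3,1): attacks (4,2) (5,3) (4,0) (2,2) (2,0) [ray(1,1) blocked at (5,3); ray(-1,1) blocked at (2,2)]
  WQ@(3,4): attacks (3,5) (3,3) (3,2) (3,1) (4,4) (5,4) (2,4) (4,5) (4,3) (5,2) (2,5) (2,3) (1,2) (0,1) [ray(0,-1) blocked at (3,1); ray(-1,0) blocked at (2,4)]
  WN@(5,3): attacks (4,5) (3,4) (4,1) (3,2)
W attacks (0,3): no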